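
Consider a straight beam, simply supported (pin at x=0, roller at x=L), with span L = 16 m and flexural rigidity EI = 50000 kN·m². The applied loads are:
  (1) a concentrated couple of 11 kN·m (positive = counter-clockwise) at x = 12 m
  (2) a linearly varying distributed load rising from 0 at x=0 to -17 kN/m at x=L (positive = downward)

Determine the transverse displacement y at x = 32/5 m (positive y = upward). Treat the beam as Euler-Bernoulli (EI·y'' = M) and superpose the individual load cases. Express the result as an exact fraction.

y(32/5) = 19503653/146484375 m

Load 1 — applied couple M₀=11 kN·m at a=12 m (b=L-a=4):
  y_1 = (M₀x³/(6L)+C₁x)/EI  [x≤a] with C₁=M₀(3b²-L²)/(6L)=-143/6 = (11·(32/5)³/(6·16)+(-143/6)·(32/5))/50000 = -957/390625 m
Load 2 — triangular load w₀=-17 kN/m (0→w₀ over full span):
  y_2 = -w₀x(7L⁴-10L²x²+3x⁴)/(360LEI) = -(-17)·(32/5)·(7·16⁴-10·16²·(32/5)²+3·(32/5)⁴)/(360·16·50000) = 19862528/146484375 m
Superposition: y = Σ y_i = 19503653/146484375 m ≈ 0.133145 m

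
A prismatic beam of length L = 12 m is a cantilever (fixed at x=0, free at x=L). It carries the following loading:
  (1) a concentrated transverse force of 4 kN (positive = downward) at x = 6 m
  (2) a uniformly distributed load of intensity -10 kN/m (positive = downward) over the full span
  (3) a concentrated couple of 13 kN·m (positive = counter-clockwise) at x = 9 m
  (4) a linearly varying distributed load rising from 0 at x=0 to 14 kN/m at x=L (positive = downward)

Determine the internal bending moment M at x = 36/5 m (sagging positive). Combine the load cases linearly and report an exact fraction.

M(36/5) = -1447/125 kN·m

Load 1 — point force P=4 kN at a=6 m (b=L-a=6):
  M_1 = 0  [x>a] = 0 kN·m
Load 2 — uniform load w=-10 kN/m over full span:
  M_2 = -w(L-x)²/2 = -(-10)·(12-(36/5))²/2 = 576/5 kN·m
Load 3 — applied couple M₀=13 kN·m at a=9 m (b=L-a=3):
  M_3 = M₀  [x≤a] = 13 = 13 kN·m
Load 4 — triangular load w₀=14 kN/m (0→w₀ over full span):
  M_4 = w₀Lx/2 - w₀L²/3 - w₀x³/(6L) = 14·12·(36/5)/2 - 14·12²/3 - 14·(36/5)³/(6·12) = -17472/125 kN·m
Superposition: M = Σ M_i = -1447/125 kN·m ≈ -11.576000 kN·m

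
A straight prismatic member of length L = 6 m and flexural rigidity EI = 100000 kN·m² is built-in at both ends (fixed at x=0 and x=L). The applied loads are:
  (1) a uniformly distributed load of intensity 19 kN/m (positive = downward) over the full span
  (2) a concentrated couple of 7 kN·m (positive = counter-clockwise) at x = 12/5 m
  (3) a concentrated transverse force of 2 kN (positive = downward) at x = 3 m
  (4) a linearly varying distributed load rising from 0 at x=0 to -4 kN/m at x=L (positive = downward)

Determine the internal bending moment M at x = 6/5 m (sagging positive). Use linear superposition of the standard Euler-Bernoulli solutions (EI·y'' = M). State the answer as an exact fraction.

Load 1 — uniform load w=19 kN/m over full span:
  M_1 = wLx/2 - wL²/12 - wx²/2 = 19·6·(6/5)/2 - 19·6²/12 - 19·(6/5)²/2 = -57/25 kN·m
Load 2 — applied couple M₀=7 kN·m at a=12/5 m (b=L-a=18/5):
  M_2 = R_Ax - M_A  [x≤a] with R_A=42/25, M_A=21/25 = (42/25)·(6/5) - (21/25) = 147/125 kN·m
Load 3 — point force P=2 kN at a=3 m (b=L-a=3):
  M_3 = Pb²(3a+b)x/L³ - Pab²/L²  [x≤a] = 2·3²·(3·3+3)·(6/5)/6³ - 2·3·3²/6² = -3/10 kN·m
Load 4 — triangular load w₀=-4 kN/m (0→w₀ over full span):
  M_4 = 3w₀Lx/20 - w₀L²/30 - w₀x³/(6L) = 3·(-4)·6·(6/5)/20 - (-4)·6²/30 - (-4)·(6/5)³/(6·6) = 84/125 kN·m
Superposition: M = Σ M_i = -183/250 kN·m ≈ -0.732000 kN·m

M(6/5) = -183/250 kN·m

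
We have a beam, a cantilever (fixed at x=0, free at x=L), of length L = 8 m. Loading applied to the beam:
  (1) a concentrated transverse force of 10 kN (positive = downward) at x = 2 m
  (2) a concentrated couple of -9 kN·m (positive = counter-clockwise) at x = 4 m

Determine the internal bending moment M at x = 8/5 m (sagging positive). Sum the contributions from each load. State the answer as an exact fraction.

M(8/5) = -13 kN·m

Load 1 — point force P=10 kN at a=2 m (b=L-a=6):
  M_1 = -P(a-x)  [x≤a] = -10·(2-(8/5)) = -4 kN·m
Load 2 — applied couple M₀=-9 kN·m at a=4 m (b=L-a=4):
  M_2 = M₀  [x≤a] = (-9) = -9 kN·m
Superposition: M = Σ M_i = -13 kN·m ≈ -13.000000 kN·m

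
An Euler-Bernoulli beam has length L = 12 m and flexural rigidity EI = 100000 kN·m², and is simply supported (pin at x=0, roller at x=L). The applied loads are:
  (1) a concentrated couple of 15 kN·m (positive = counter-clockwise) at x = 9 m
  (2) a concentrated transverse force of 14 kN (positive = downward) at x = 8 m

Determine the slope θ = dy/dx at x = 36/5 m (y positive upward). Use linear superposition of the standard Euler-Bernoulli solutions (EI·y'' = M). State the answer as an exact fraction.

θ(36/5) = 52973/180000000 rad

Load 1 — applied couple M₀=15 kN·m at a=9 m (b=L-a=3):
  θ_1 = (M₀x²/(2L)+C₁)/EI  [x≤a] with C₁=M₀(3b²-L²)/(6L)=-195/8 = (15·(36/5)²/(2·12)+(-195/8))/100000 = 321/4000000 rad
Load 2 — point force P=14 kN at a=8 m (b=L-a=4):
  θ_2 = -Pb(L²-b²-3x²)/(6LEI)  [x≤a] = -14·4·(12²-4²-3·(36/5)²)/(6·12·100000) = 301/1406250 rad
Superposition: θ = Σ θ_i = 52973/180000000 rad ≈ 0.000294 rad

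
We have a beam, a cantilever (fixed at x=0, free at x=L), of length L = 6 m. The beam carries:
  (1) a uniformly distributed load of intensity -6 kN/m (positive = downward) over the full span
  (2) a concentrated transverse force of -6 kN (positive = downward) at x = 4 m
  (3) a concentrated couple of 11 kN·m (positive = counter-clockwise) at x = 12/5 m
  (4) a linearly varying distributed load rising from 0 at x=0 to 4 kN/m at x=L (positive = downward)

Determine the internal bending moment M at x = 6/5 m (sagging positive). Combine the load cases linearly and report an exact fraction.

Load 1 — uniform load w=-6 kN/m over full span:
  M_1 = -w(L-x)²/2 = -(-6)·(6-(6/5))²/2 = 1728/25 kN·m
Load 2 — point force P=-6 kN at a=4 m (b=L-a=2):
  M_2 = -P(a-x)  [x≤a] = -(-6)·(4-(6/5)) = 84/5 kN·m
Load 3 — applied couple M₀=11 kN·m at a=12/5 m (b=L-a=18/5):
  M_3 = M₀  [x≤a] = 11 = 11 kN·m
Load 4 — triangular load w₀=4 kN/m (0→w₀ over full span):
  M_4 = w₀Lx/2 - w₀L²/3 - w₀x³/(6L) = 4·6·(6/5)/2 - 4·6²/3 - 4·(6/5)³/(6·6) = -4224/125 kN·m
Superposition: M = Σ M_i = 7891/125 kN·m ≈ 63.128000 kN·m

M(6/5) = 7891/125 kN·m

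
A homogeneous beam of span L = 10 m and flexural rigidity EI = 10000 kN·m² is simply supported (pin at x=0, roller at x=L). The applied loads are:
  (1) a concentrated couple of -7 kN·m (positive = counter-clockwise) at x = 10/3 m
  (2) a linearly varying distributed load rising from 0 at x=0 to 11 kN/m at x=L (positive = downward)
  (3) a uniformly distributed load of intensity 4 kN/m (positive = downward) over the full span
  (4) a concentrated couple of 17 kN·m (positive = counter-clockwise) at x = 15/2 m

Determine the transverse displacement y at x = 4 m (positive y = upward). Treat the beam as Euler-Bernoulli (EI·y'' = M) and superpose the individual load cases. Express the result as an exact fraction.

Load 1 — applied couple M₀=-7 kN·m at a=10/3 m (b=L-a=20/3):
  y_1 = (M₀x³/(6L)-M₀(x-a)²/2+C₁x)/EI  [x>a] with C₁=M₀(3b²-L²)/(6L)=-35/9 = ((-7)·4³/(6·10)-(-7)·(4-(10/3))²/2+(-35/9)·4)/10000 = -161/75000 m
Load 2 — triangular load w₀=11 kN/m (0→w₀ over full span):
  y_2 = -w₀x(7L⁴-10L²x²+3x⁴)/(360LEI) = -11·4·(7·10⁴-10·10²·4²+3·4⁴)/(360·10·10000) = -12551/187500 m
Load 3 — uniform load w=4 kN/m over full span:
  y_3 = -wx(L³-2Lx²+x³)/(24EI) = -4·4·(10³-2·10·4²+4³)/(24·10000) = -31/625 m
Load 4 — applied couple M₀=17 kN·m at a=15/2 m (b=L-a=5/2):
  y_4 = (M₀x³/(6L)+C₁x)/EI  [x≤a] with C₁=M₀(3b²-L²)/(6L)=-1105/48 = (17·4³/(6·10)+(-1105/48)·4)/10000 = -1479/200000 m
Superposition: y = Σ y_i = -378241/3000000 m ≈ -0.126080 m

y(4) = -378241/3000000 m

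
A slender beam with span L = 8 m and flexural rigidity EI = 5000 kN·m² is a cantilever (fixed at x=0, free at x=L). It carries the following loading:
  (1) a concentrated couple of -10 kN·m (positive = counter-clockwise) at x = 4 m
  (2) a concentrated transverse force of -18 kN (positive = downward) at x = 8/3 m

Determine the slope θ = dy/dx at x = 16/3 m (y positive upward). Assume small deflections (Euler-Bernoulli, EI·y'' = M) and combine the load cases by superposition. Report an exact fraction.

Load 1 — applied couple M₀=-10 kN·m at a=4 m (b=L-a=4):
  θ_1 = M₀a/EI  [x>a] = (-10)·4/5000 = -1/125 rad
Load 2 — point force P=-18 kN at a=8/3 m (b=L-a=16/3):
  θ_2 = -Pa²/(2EI)  [x>a] = -(-18)·(8/3)²/(2·5000) = 8/625 rad
Superposition: θ = Σ θ_i = 3/625 rad ≈ 0.004800 rad

θ(16/3) = 3/625 rad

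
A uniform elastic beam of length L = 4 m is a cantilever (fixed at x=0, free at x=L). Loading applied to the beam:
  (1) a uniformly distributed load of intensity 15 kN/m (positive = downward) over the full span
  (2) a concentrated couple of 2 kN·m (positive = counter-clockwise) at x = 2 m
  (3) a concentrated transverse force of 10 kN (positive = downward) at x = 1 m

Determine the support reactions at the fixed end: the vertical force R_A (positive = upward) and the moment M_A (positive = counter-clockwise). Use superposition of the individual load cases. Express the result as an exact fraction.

Load 1 — uniform load w=15 kN/m over full span:
  R_A = wL = 15·4 = 60 kN
  M_A = wL²/2 = 15·4²/2 = 120 kN·m
Load 2 — applied couple M₀=2 kN·m at a=2 m (b=L-a=2):
  R_A = 0 kN
  M_A = -M₀ = -2 kN·m
Load 3 — point force P=10 kN at a=1 m (b=L-a=3):
  R_A = P = 10 kN
  M_A = Pa = 10·1 = 10 kN·m
Superposition: R_A = 70 kN, M_A = 128 kN·m

R_A = 70 kN, M_A = 128 kN·m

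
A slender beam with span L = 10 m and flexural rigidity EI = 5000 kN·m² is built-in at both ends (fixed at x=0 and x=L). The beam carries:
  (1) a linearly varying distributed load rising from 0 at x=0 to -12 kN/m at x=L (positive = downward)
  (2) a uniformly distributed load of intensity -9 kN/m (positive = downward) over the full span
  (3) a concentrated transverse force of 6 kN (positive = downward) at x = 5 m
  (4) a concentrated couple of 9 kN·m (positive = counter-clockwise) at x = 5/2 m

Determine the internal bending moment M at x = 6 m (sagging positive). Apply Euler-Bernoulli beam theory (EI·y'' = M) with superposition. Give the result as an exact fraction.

M(6) = -4363/80 kN·m

Load 1 — triangular load w₀=-12 kN/m (0→w₀ over full span):
  M_1 = 3w₀Lx/20 - w₀L²/30 - w₀x³/(6L) = 3·(-12)·10·6/20 - (-12)·10²/30 - (-12)·6³/(6·10) = -124/5 kN·m
Load 2 — uniform load w=-9 kN/m over full span:
  M_2 = wLx/2 - wL²/12 - wx²/2 = (-9)·10·6/2 - (-9)·10²/12 - (-9)·6²/2 = -33 kN·m
Load 3 — point force P=6 kN at a=5 m (b=L-a=5):
  M_3 = Pa²(a+3b)(L-x)/L³ - Pa²b/L²  [x>a] = 6·5²·(5+3·5)·(10-6)/10³ - 6·5²·5/10² = 9/2 kN·m
Load 4 — applied couple M₀=9 kN·m at a=5/2 m (b=L-a=15/2):
  M_4 = R_Ax - M_A - M₀  [x>a] with R_A=81/80, M_A=-27/16 = (81/80)·6 - (-27/16) - 9 = -99/80 kN·m
Superposition: M = Σ M_i = -4363/80 kN·m ≈ -54.537500 kN·m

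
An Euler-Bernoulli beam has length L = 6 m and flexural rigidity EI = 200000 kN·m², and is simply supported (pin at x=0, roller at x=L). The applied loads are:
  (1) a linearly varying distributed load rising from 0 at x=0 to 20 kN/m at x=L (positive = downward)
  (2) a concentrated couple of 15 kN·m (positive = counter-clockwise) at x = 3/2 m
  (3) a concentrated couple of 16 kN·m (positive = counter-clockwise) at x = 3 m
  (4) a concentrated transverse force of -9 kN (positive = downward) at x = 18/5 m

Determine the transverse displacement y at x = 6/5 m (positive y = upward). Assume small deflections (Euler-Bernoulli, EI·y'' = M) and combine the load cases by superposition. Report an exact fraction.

Load 1 — triangular load w₀=20 kN/m (0→w₀ over full span):
  y_1 = -w₀x(7L⁴-10L²x²+3x⁴)/(360LEI) = -20·(6/5)·(7·6⁴-10·6²·(6/5)²+3·(6/5)⁴)/(360·6·200000) = -4644/9765625 m
Load 2 — applied couple M₀=15 kN·m at a=3/2 m (b=L-a=9/2):
  y_2 = (M₀x³/(6L)+C₁x)/EI  [x≤a] with C₁=M₀(3b²-L²)/(6L)=165/16 = (15·(6/5)³/(6·6)+(165/16)·(6/5))/200000 = 2619/40000000 m
Load 3 — applied couple M₀=16 kN·m at a=3 m (b=L-a=3):
  y_3 = (M₀x³/(6L)+C₁x)/EI  [x≤a] with C₁=M₀(3b²-L²)/(6L)=-4 = (16·(6/5)³/(6·6)+(-4)·(6/5))/200000 = -63/3125000 m
Load 4 — point force P=-9 kN at a=18/5 m (b=L-a=12/5):
  y_4 = -Pbx(L²-b²-x²)/(6LEI)  [x≤a] = -(-9)·(12/5)·(6/5)·(6²-(12/5)²-(6/5)²)/(6·6·200000) = 81/781250 m
Superposition: y = Σ y_i = -1632753/5000000000 m ≈ -0.000327 m

y(6/5) = -1632753/5000000000 m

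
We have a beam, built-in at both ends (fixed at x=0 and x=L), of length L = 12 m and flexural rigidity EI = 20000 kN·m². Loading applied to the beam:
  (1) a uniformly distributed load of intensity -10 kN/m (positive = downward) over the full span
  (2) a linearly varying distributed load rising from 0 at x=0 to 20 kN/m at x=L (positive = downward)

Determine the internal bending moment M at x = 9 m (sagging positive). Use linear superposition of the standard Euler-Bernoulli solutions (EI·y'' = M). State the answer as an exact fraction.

M(9) = 21/2 kN·m

Load 1 — uniform load w=-10 kN/m over full span:
  M_1 = wLx/2 - wL²/12 - wx²/2 = (-10)·12·9/2 - (-10)·12²/12 - (-10)·9²/2 = -15 kN·m
Load 2 — triangular load w₀=20 kN/m (0→w₀ over full span):
  M_2 = 3w₀Lx/20 - w₀L²/30 - w₀x³/(6L) = 3·20·12·9/20 - 20·12²/30 - 20·9³/(6·12) = 51/2 kN·m
Superposition: M = Σ M_i = 21/2 kN·m ≈ 10.500000 kN·m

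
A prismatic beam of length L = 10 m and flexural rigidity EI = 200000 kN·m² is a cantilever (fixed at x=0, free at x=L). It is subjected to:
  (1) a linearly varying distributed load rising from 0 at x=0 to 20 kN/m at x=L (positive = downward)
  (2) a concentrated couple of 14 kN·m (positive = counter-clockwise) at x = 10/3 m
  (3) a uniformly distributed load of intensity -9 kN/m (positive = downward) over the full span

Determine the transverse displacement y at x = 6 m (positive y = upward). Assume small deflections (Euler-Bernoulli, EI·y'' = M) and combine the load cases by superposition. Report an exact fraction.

y(6) = -67081/4500000 m

Load 1 — triangular load w₀=20 kN/m (0→w₀ over full span):
  y_1 = (w₀Lx³/12-w₀L²x²/6-w₀x⁵/(120L))/EI = (20·10·6³/12-20·10²·6²/6-20·6⁵/(120·10))/200000 = -5331/125000 m
Load 2 — applied couple M₀=14 kN·m at a=10/3 m (b=L-a=20/3):
  y_2 = M₀a(2x-a)/(2EI)  [x>a] = 14·(10/3)·(2·6-(10/3))/(2·200000) = 91/90000 m
Load 3 — uniform load w=-9 kN/m over full span:
  y_3 = -wx²(x²-4Lx+6L²)/(24EI) = -(-9)·6²·(6²-4·10·6+6·10²)/(24·200000) = 2673/100000 m
Superposition: y = Σ y_i = -67081/4500000 m ≈ -0.014907 m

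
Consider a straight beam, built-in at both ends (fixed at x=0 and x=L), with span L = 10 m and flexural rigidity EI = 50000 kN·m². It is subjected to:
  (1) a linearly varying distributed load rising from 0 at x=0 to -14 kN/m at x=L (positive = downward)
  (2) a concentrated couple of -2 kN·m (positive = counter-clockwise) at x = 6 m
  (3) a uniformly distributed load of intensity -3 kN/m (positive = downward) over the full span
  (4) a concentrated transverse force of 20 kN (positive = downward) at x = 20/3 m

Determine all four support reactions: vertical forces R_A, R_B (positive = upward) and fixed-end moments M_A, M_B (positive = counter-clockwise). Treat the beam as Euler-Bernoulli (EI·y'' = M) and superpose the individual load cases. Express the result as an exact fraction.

R_A = -104972/3375 kN, M_A = -38807/675 kN·m, R_B = -165028/3375 kN, M_B = 43963/675 kN·m

Load 1 — triangular load w₀=-14 kN/m (0→w₀ over full span):
  R_A = 3w₀L/20 = 3·(-14)·10/20 = -21 kN
  M_A = w₀L²/30 = (-14)·10²/30 = -140/3 kN·m
  R_B = 7w₀L/20 = 7·(-14)·10/20 = -49 kN
  M_B = -w₀L²/20 = -(-14)·10²/20 = 70 kN·m
Load 2 — applied couple M₀=-2 kN·m at a=6 m (b=L-a=4):
  R_A = 6M₀ab/L³ = 6·(-2)·6·4/10³ = -36/125 kN
  M_A = M₀b(2a-b)/L² = (-2)·4·(2·6-4)/10² = -16/25 kN·m
  R_B = -6M₀ab/L³ = -6·(-2)·6·4/10³ = 36/125 kN
  M_B = M₀a(2b-a)/L² = (-2)·6·(2·4-6)/10² = -6/25 kN·m
Load 3 — uniform load w=-3 kN/m over full span:
  R_A = wL/2 = (-3)·10/2 = -15 kN
  M_A = wL²/12 = (-3)·10²/12 = -25 kN·m
  R_B = wL/2 = (-3)·10/2 = -15 kN
  M_B = -wL²/12 = -(-3)·10²/12 = 25 kN·m
Load 4 — point force P=20 kN at a=20/3 m (b=L-a=10/3):
  R_A = Pb²(3a+b)/L³ = 20·(10/3)²·(3·(20/3)+(10/3))/10³ = 140/27 kN
  M_A = Pab²/L² = 20·(20/3)·(10/3)²/10² = 400/27 kN·m
  R_B = Pa²(a+3b)/L³ = 20·(20/3)²·((20/3)+3·(10/3))/10³ = 400/27 kN
  M_B = -Pa²b/L² = -20·(20/3)²·(10/3)/10² = -800/27 kN·m
Superposition: R_A = -104972/3375 kN, M_A = -38807/675 kN·m, R_B = -165028/3375 kN, M_B = 43963/675 kN·m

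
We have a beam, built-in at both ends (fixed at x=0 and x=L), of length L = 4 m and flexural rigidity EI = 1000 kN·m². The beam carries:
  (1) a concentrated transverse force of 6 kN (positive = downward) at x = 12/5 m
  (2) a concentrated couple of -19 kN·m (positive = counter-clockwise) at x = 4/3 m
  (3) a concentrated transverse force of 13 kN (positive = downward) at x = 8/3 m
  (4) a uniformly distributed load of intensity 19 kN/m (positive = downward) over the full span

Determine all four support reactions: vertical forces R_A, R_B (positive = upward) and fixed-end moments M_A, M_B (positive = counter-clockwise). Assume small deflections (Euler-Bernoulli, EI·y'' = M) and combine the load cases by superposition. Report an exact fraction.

Load 1 — point force P=6 kN at a=12/5 m (b=L-a=8/5):
  R_A = Pb²(3a+b)/L³ = 6·(8/5)²·(3·(12/5)+(8/5))/4³ = 264/125 kN
  M_A = Pab²/L² = 6·(12/5)·(8/5)²/4² = 288/125 kN·m
  R_B = Pa²(a+3b)/L³ = 6·(12/5)²·((12/5)+3·(8/5))/4³ = 486/125 kN
  M_B = -Pa²b/L² = -6·(12/5)²·(8/5)/4² = -432/125 kN·m
Load 2 — applied couple M₀=-19 kN·m at a=4/3 m (b=L-a=8/3):
  R_A = 6M₀ab/L³ = 6·(-19)·(4/3)·(8/3)/4³ = -19/3 kN
  M_A = M₀b(2a-b)/L² = (-19)·(8/3)·(2·(4/3)-(8/3))/4² = 0 kN·m
  R_B = -6M₀ab/L³ = -6·(-19)·(4/3)·(8/3)/4³ = 19/3 kN
  M_B = M₀a(2b-a)/L² = (-19)·(4/3)·(2·(8/3)-(4/3))/4² = -19/3 kN·m
Load 3 — point force P=13 kN at a=8/3 m (b=L-a=4/3):
  R_A = Pb²(3a+b)/L³ = 13·(4/3)²·(3·(8/3)+(4/3))/4³ = 91/27 kN
  M_A = Pab²/L² = 13·(8/3)·(4/3)²/4² = 104/27 kN·m
  R_B = Pa²(a+3b)/L³ = 13·(8/3)²·((8/3)+3·(4/3))/4³ = 260/27 kN
  M_B = -Pa²b/L² = -13·(8/3)²·(4/3)/4² = -208/27 kN·m
Load 4 — uniform load w=19 kN/m over full span:
  R_A = wL/2 = 19·4/2 = 38 kN
  M_A = wL²/12 = 19·4²/12 = 76/3 kN·m
  R_B = wL/2 = 19·4/2 = 38 kN
  M_B = -wL²/12 = -19·4²/12 = -76/3 kN·m
Superposition: R_A = 125378/3375 kN, M_A = 106276/3375 kN·m, R_B = 195247/3375 kN, M_B = -144539/3375 kN·m

R_A = 125378/3375 kN, M_A = 106276/3375 kN·m, R_B = 195247/3375 kN, M_B = -144539/3375 kN·m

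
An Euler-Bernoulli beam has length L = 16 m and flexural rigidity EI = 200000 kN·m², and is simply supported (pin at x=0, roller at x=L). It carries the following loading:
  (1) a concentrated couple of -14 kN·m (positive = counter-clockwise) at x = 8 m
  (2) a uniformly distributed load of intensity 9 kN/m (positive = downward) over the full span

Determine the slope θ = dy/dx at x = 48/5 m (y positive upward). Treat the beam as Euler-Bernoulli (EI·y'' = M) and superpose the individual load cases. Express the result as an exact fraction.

θ(48/5) = 41819/18750000 rad

Load 1 — applied couple M₀=-14 kN·m at a=8 m (b=L-a=8):
  θ_1 = (M₀x²/(2L)-M₀(x-a)+C₁)/EI  [x>a] with C₁=M₀(3b²-L²)/(6L)=28/3 = ((-14)·(48/5)²/(2·16)-(-14)·((48/5)-8)+(28/3))/200000 = -161/3750000 rad
Load 2 — uniform load w=9 kN/m over full span:
  θ_2 = -w(L³-6Lx²+4x³)/(24EI) = -9·(16³-6·16·(48/5)²+4·(48/5)³)/(24·200000) = 888/390625 rad
Superposition: θ = Σ θ_i = 41819/18750000 rad ≈ 0.002230 rad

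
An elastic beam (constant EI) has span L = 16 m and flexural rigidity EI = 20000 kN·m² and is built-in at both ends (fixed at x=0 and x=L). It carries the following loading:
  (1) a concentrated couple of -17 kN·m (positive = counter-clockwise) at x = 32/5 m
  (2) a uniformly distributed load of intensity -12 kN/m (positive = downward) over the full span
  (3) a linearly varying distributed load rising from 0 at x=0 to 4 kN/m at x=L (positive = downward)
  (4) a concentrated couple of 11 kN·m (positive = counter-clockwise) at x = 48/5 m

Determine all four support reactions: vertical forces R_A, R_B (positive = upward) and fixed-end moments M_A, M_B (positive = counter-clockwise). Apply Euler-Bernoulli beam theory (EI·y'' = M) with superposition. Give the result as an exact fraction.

Load 1 — applied couple M₀=-17 kN·m at a=32/5 m (b=L-a=48/5):
  R_A = 6M₀ab/L³ = 6·(-17)·(32/5)·(48/5)/16³ = -153/100 kN
  M_A = M₀b(2a-b)/L² = (-17)·(48/5)·(2·(32/5)-(48/5))/16² = -51/25 kN·m
  R_B = -6M₀ab/L³ = -6·(-17)·(32/5)·(48/5)/16³ = 153/100 kN
  M_B = M₀a(2b-a)/L² = (-17)·(32/5)·(2·(48/5)-(32/5))/16² = -136/25 kN·m
Load 2 — uniform load w=-12 kN/m over full span:
  R_A = wL/2 = (-12)·16/2 = -96 kN
  M_A = wL²/12 = (-12)·16²/12 = -256 kN·m
  R_B = wL/2 = (-12)·16/2 = -96 kN
  M_B = -wL²/12 = -(-12)·16²/12 = 256 kN·m
Load 3 — triangular load w₀=4 kN/m (0→w₀ over full span):
  R_A = 3w₀L/20 = 3·4·16/20 = 48/5 kN
  M_A = w₀L²/30 = 4·16²/30 = 512/15 kN·m
  R_B = 7w₀L/20 = 7·4·16/20 = 112/5 kN
  M_B = -w₀L²/20 = -4·16²/20 = -256/5 kN·m
Load 4 — applied couple M₀=11 kN·m at a=48/5 m (b=L-a=32/5):
  R_A = 6M₀ab/L³ = 6·11·(48/5)·(32/5)/16³ = 99/100 kN
  M_A = M₀b(2a-b)/L² = 11·(32/5)·(2·(48/5)-(32/5))/16² = 88/25 kN·m
  R_B = -6M₀ab/L³ = -6·11·(48/5)·(32/5)/16³ = -99/100 kN
  M_B = M₀a(2b-a)/L² = 11·(48/5)·(2·(32/5)-(48/5))/16² = 33/25 kN·m
Superposition: R_A = -4347/50 kN, M_A = -16529/75 kN·m, R_B = -3653/50 kN, M_B = 5017/25 kN·m

R_A = -4347/50 kN, M_A = -16529/75 kN·m, R_B = -3653/50 kN, M_B = 5017/25 kN·m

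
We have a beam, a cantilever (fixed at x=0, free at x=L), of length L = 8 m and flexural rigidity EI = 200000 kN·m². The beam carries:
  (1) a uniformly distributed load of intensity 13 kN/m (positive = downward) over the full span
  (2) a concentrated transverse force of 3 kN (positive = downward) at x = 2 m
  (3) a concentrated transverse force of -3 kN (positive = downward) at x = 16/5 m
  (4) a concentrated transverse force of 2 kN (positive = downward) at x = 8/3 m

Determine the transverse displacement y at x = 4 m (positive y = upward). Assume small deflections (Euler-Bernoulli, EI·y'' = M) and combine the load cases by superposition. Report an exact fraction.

Load 1 — uniform load w=13 kN/m over full span:
  y_1 = -wx²(x²-4Lx+6L²)/(24EI) = -13·4²·(4²-4·8·4+6·8²)/(24·200000) = -221/18750 m
Load 2 — point force P=3 kN at a=2 m (b=L-a=6):
  y_2 = -Pa²(3x-a)/(6EI)  [x>a] = -3·2²·(3·4-2)/(6·200000) = -1/10000 m
Load 3 — point force P=-3 kN at a=16/5 m (b=L-a=24/5):
  y_3 = -Pa²(3x-a)/(6EI)  [x>a] = -(-3)·(16/5)²·(3·4-(16/5))/(6·200000) = 88/390625 m
Load 4 — point force P=2 kN at a=8/3 m (b=L-a=16/3):
  y_4 = -Pa²(3x-a)/(6EI)  [x>a] = -2·(8/3)²·(3·4-(8/3))/(6·200000) = -28/253125 m
Superposition: y = Σ y_i = -5959577/506250000 m ≈ -0.011772 m

y(4) = -5959577/506250000 m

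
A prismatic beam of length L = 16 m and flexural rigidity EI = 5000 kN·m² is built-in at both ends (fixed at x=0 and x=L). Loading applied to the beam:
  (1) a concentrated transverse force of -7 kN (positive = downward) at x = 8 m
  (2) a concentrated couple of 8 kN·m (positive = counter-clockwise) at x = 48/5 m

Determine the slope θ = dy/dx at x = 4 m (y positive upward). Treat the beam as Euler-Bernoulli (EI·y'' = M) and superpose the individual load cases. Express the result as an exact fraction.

Load 1 — point force P=-7 kN at a=8 m (b=L-a=8):
  θ_1 = -Pb²x(2aL-(3a+b)x)/(2L³EI)  [x≤a] = -(-7)·8²·4·(2·8·16-(3·8+8)·4)/(2·16³·5000) = 7/1250 rad
Load 2 — applied couple M₀=8 kN·m at a=48/5 m (b=L-a=32/5):
  θ_2 = (R_Ax²/2 - M_Ax)/EI  [x≤a] with R_A=18/25, M_A=64/25 = ((18/25)·4²/2 - (64/25)·4)/5000 = -14/15625 rad
Superposition: θ = Σ θ_i = 147/31250 rad ≈ 0.004704 rad

θ(4) = 147/31250 rad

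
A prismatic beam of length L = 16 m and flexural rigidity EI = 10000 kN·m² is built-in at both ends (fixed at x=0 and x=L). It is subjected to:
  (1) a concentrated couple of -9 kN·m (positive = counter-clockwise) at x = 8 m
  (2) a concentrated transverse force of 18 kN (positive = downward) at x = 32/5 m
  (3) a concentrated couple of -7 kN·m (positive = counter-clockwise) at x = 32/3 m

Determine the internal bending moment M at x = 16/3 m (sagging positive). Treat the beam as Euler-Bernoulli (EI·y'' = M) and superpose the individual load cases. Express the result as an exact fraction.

Load 1 — applied couple M₀=-9 kN·m at a=8 m (b=L-a=8):
  M_1 = R_Ax - M_A  [x≤a] with R_A=-27/32, M_A=-9/4 = (-27/32)·(16/3) - (-9/4) = -9/4 kN·m
Load 2 — point force P=18 kN at a=32/5 m (b=L-a=48/5):
  M_2 = Pb²(3a+b)x/L³ - Pab²/L²  [x≤a] = 18·(48/5)²·(3·(32/5)+(48/5))·(16/3)/16³ - 18·(32/5)·(48/5)²/16² = 2592/125 kN·m
Load 3 — applied couple M₀=-7 kN·m at a=32/3 m (b=L-a=16/3):
  M_3 = R_Ax - M_A  [x≤a] with R_A=-7/12, M_A=-7/3 = (-7/12)·(16/3) - (-7/3) = -7/9 kN·m
Superposition: M = Σ M_i = 79687/4500 kN·m ≈ 17.708222 kN·m

M(16/3) = 79687/4500 kN·m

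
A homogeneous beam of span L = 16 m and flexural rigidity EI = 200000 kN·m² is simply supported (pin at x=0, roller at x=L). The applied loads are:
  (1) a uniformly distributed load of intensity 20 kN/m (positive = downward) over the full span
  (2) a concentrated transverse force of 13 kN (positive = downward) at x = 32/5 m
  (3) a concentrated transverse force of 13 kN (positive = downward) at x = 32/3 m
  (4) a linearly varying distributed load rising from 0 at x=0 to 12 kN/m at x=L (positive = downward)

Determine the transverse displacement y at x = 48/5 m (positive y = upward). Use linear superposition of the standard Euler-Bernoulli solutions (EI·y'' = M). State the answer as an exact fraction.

y(48/5) = -152424032/1318359375 m

Load 1 — uniform load w=20 kN/m over full span:
  y_1 = -wx(L³-2Lx²+x³)/(24EI) = -20·(48/5)·(16³-2·16·(48/5)²+(48/5)³)/(24·200000) = -31744/390625 m
Load 2 — point force P=13 kN at a=32/5 m (b=L-a=48/5):
  y_2 = -Pa(L-x)(2Lx-a²-x²)/(6LEI)  [x>a] = -13·(32/5)·(16-(48/5))·(2·16·(48/5)-(32/5)²-(48/5)²)/(6·16·200000) = -28288/5859375 m
Load 3 — point force P=13 kN at a=32/3 m (b=L-a=16/3):
  y_3 = -Pbx(L²-b²-x²)/(6LEI)  [x≤a] = -13·(16/3)·(48/5)·(16²-(16/3)²-(48/5)²)/(6·16·200000) = -49504/10546875 m
Load 4 — triangular load w₀=12 kN/m (0→w₀ over full span):
  y_4 = -w₀x(7L⁴-10L²x²+3x⁴)/(360LEI) = -12·(48/5)·(7·16⁴-10·16²·(48/5)²+3·(48/5)⁴)/(360·16·200000) = -1212416/48828125 m
Superposition: y = Σ y_i = -152424032/1318359375 m ≈ -0.115616 m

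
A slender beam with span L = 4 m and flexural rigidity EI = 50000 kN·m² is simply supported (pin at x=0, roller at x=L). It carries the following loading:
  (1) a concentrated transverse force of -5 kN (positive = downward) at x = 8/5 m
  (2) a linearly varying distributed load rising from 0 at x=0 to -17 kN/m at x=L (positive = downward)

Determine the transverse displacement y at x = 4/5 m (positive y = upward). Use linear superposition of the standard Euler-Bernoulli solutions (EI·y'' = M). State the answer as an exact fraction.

y(4/5) = 58034/146484375 m

Load 1 — point force P=-5 kN at a=8/5 m (b=L-a=12/5):
  y_1 = -Pbx(L²-b²-x²)/(6LEI)  [x≤a] = -(-5)·(12/5)·(4/5)·(4²-(12/5)²-(4/5)²)/(6·4·50000) = 6/78125 m
Load 2 — triangular load w₀=-17 kN/m (0→w₀ over full span):
  y_2 = -w₀x(7L⁴-10L²x²+3x⁴)/(360LEI) = -(-17)·(4/5)·(7·4⁴-10·4²·(4/5)²+3·(4/5)⁴)/(360·4·50000) = 46784/146484375 m
Superposition: y = Σ y_i = 58034/146484375 m ≈ 0.000396 m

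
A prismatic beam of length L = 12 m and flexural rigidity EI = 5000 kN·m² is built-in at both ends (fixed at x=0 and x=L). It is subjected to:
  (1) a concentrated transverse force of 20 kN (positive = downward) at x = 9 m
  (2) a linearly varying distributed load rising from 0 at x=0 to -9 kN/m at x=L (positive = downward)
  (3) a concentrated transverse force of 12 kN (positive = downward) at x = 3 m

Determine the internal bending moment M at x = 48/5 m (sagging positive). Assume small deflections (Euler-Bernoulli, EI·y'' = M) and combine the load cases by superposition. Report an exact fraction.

M(48/5) = 693/250 kN·m

Load 1 — point force P=20 kN at a=9 m (b=L-a=3):
  M_1 = Pa²(a+3b)(L-x)/L³ - Pa²b/L²  [x>a] = 20·9²·(9+3·3)·(12-(48/5))/12³ - 20·9²·3/12² = 27/4 kN·m
Load 2 — triangular load w₀=-9 kN/m (0→w₀ over full span):
  M_2 = 3w₀Lx/20 - w₀L²/30 - w₀x³/(6L) = 3·(-9)·12·(48/5)/20 - (-9)·12²/30 - (-9)·(48/5)³/(6·12) = -216/125 kN·m
Load 3 — point force P=12 kN at a=3 m (b=L-a=9):
  M_3 = Pa²(a+3b)(L-x)/L³ - Pa²b/L²  [x>a] = 12·3²·(3+3·9)·(12-(48/5))/12³ - 12·3²·9/12² = -9/4 kN·m
Superposition: M = Σ M_i = 693/250 kN·m ≈ 2.772000 kN·m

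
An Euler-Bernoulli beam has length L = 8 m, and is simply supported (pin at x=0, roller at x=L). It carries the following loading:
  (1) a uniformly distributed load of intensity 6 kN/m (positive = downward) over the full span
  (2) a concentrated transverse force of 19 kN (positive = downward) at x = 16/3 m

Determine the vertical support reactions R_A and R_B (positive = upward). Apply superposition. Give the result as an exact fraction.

R_A = 91/3 kN, R_B = 110/3 kN

Load 1 — uniform load w=6 kN/m over full span:
  R_A = wL/2 = 6·8/2 = 24 kN
  R_B = wL/2 = 6·8/2 = 24 kN
Load 2 — point force P=19 kN at a=16/3 m (b=L-a=8/3):
  R_A = Pb/L = 19·(8/3)/8 = 19/3 kN
  R_B = Pa/L = 19·(16/3)/8 = 38/3 kN
Superposition: R_A = 91/3 kN, R_B = 110/3 kN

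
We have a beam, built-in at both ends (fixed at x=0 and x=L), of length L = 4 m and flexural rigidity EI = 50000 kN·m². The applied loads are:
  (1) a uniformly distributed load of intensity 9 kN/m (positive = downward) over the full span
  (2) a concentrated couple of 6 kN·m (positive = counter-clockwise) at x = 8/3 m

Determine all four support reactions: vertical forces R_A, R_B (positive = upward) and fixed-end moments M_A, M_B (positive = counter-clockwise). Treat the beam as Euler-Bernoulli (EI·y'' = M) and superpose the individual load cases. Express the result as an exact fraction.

R_A = 20 kN, M_A = 14 kN·m, R_B = 16 kN, M_B = -12 kN·m

Load 1 — uniform load w=9 kN/m over full span:
  R_A = wL/2 = 9·4/2 = 18 kN
  M_A = wL²/12 = 9·4²/12 = 12 kN·m
  R_B = wL/2 = 9·4/2 = 18 kN
  M_B = -wL²/12 = -9·4²/12 = -12 kN·m
Load 2 — applied couple M₀=6 kN·m at a=8/3 m (b=L-a=4/3):
  R_A = 6M₀ab/L³ = 6·6·(8/3)·(4/3)/4³ = 2 kN
  M_A = M₀b(2a-b)/L² = 6·(4/3)·(2·(8/3)-(4/3))/4² = 2 kN·m
  R_B = -6M₀ab/L³ = -6·6·(8/3)·(4/3)/4³ = -2 kN
  M_B = M₀a(2b-a)/L² = 6·(8/3)·(2·(4/3)-(8/3))/4² = 0 kN·m
Superposition: R_A = 20 kN, M_A = 14 kN·m, R_B = 16 kN, M_B = -12 kN·m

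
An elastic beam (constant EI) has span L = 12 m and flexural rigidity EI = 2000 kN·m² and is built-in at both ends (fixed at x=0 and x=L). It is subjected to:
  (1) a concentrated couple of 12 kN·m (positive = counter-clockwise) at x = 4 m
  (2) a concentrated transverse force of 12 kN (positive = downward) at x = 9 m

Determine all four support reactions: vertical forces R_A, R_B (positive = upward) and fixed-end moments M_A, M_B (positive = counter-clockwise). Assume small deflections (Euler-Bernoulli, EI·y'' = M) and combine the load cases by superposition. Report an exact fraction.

Load 1 — applied couple M₀=12 kN·m at a=4 m (b=L-a=8):
  R_A = 6M₀ab/L³ = 6·12·4·8/12³ = 4/3 kN
  M_A = M₀b(2a-b)/L² = 12·8·(2·4-8)/12² = 0 kN·m
  R_B = -6M₀ab/L³ = -6·12·4·8/12³ = -4/3 kN
  M_B = M₀a(2b-a)/L² = 12·4·(2·8-4)/12² = 4 kN·m
Load 2 — point force P=12 kN at a=9 m (b=L-a=3):
  R_A = Pb²(3a+b)/L³ = 12·3²·(3·9+3)/12³ = 15/8 kN
  M_A = Pab²/L² = 12·9·3²/12² = 27/4 kN·m
  R_B = Pa²(a+3b)/L³ = 12·9²·(9+3·3)/12³ = 81/8 kN
  M_B = -Pa²b/L² = -12·9²·3/12² = -81/4 kN·m
Superposition: R_A = 77/24 kN, M_A = 27/4 kN·m, R_B = 211/24 kN, M_B = -65/4 kN·m

R_A = 77/24 kN, M_A = 27/4 kN·m, R_B = 211/24 kN, M_B = -65/4 kN·m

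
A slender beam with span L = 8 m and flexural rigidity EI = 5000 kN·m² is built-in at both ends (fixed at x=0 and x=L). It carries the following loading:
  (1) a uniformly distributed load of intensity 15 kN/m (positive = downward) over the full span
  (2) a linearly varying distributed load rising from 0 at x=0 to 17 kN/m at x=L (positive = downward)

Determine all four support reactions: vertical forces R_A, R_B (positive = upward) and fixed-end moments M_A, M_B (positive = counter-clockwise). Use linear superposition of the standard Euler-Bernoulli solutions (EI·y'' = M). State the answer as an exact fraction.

Load 1 — uniform load w=15 kN/m over full span:
  R_A = wL/2 = 15·8/2 = 60 kN
  M_A = wL²/12 = 15·8²/12 = 80 kN·m
  R_B = wL/2 = 15·8/2 = 60 kN
  M_B = -wL²/12 = -15·8²/12 = -80 kN·m
Load 2 — triangular load w₀=17 kN/m (0→w₀ over full span):
  R_A = 3w₀L/20 = 3·17·8/20 = 102/5 kN
  M_A = w₀L²/30 = 17·8²/30 = 544/15 kN·m
  R_B = 7w₀L/20 = 7·17·8/20 = 238/5 kN
  M_B = -w₀L²/20 = -17·8²/20 = -272/5 kN·m
Superposition: R_A = 402/5 kN, M_A = 1744/15 kN·m, R_B = 538/5 kN, M_B = -672/5 kN·m

R_A = 402/5 kN, M_A = 1744/15 kN·m, R_B = 538/5 kN, M_B = -672/5 kN·m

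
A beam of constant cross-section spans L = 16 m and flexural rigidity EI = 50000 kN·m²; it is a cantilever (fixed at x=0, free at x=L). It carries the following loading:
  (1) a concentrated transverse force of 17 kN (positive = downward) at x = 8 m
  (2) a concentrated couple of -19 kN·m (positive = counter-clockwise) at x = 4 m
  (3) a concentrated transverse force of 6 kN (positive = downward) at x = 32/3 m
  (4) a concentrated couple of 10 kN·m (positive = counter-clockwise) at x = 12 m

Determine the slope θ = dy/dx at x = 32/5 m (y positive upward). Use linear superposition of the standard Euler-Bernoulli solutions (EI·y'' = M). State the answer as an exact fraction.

Load 1 — point force P=17 kN at a=8 m (b=L-a=8):
  θ_1 = -Px(2a-x)/(2EI)  [x≤a] = -17·(32/5)·(2·8-(32/5))/(2·50000) = -816/78125 rad
Load 2 — applied couple M₀=-19 kN·m at a=4 m (b=L-a=12):
  θ_2 = M₀a/EI  [x>a] = (-19)·4/50000 = -19/12500 rad
Load 3 — point force P=6 kN at a=32/3 m (b=L-a=16/3):
  θ_3 = -Px(2a-x)/(2EI)  [x≤a] = -6·(32/5)·(2·(32/3)-(32/5))/(2·50000) = -448/78125 rad
Load 4 — applied couple M₀=10 kN·m at a=12 m (b=L-a=4):
  θ_4 = M₀x/EI  [x≤a] = 10·(32/5)/50000 = 4/3125 rad
Superposition: θ = Σ θ_i = -5131/312500 rad ≈ -0.016419 rad

θ(32/5) = -5131/312500 rad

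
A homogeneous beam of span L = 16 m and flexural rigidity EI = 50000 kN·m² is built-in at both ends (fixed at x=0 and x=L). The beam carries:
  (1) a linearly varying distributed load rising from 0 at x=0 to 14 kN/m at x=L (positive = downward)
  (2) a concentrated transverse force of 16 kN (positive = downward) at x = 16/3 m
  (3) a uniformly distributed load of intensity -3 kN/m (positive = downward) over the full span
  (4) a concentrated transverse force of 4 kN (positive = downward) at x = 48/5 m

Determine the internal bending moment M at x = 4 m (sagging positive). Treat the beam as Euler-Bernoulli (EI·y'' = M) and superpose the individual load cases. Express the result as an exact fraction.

M(4) = 22172/3375 kN·m

Load 1 — triangular load w₀=14 kN/m (0→w₀ over full span):
  M_1 = 3w₀Lx/20 - w₀L²/30 - w₀x³/(6L) = 3·14·16·4/20 - 14·16²/30 - 14·4³/(6·16) = 28/5 kN·m
Load 2 — point force P=16 kN at a=16/3 m (b=L-a=32/3):
  M_2 = Pb²(3a+b)x/L³ - Pab²/L²  [x≤a] = 16·(32/3)²·(3·(16/3)+(32/3))·4/16³ - 16·(16/3)·(32/3)²/16² = 256/27 kN·m
Load 3 — uniform load w=-3 kN/m over full span:
  M_3 = wLx/2 - wL²/12 - wx²/2 = (-3)·16·4/2 - (-3)·16²/12 - (-3)·4²/2 = -8 kN·m
Load 4 — point force P=4 kN at a=48/5 m (b=L-a=32/5):
  M_4 = Pb²(3a+b)x/L³ - Pab²/L²  [x≤a] = 4·(32/5)²·(3·(48/5)+(32/5))·4/16³ - 4·(48/5)·(32/5)²/16² = -64/125 kN·m
Superposition: M = Σ M_i = 22172/3375 kN·m ≈ 6.569481 kN·m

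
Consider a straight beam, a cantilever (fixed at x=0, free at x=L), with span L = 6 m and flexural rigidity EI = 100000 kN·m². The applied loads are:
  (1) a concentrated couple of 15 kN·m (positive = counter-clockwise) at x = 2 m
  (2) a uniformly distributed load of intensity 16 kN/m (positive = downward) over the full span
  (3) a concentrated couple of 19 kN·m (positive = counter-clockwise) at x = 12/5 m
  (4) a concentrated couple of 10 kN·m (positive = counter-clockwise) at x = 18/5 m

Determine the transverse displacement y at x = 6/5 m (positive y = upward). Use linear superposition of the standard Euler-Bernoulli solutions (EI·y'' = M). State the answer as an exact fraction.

y(6/5) = -11673/7812500 m

Load 1 — applied couple M₀=15 kN·m at a=2 m (b=L-a=4):
  y_1 = M₀x²/(2EI)  [x≤a] = 15·(6/5)²/(2·100000) = 27/250000 m
Load 2 — uniform load w=16 kN/m over full span:
  y_2 = -wx²(x²-4Lx+6L²)/(24EI) = -16·(6/5)²·((6/5)²-4·6·(6/5)+6·6²)/(24·100000) = -3537/1953125 m
Load 3 — applied couple M₀=19 kN·m at a=12/5 m (b=L-a=18/5):
  y_3 = M₀x²/(2EI)  [x≤a] = 19·(6/5)²/(2·100000) = 171/1250000 m
Load 4 — applied couple M₀=10 kN·m at a=18/5 m (b=L-a=12/5):
  y_4 = M₀x²/(2EI)  [x≤a] = 10·(6/5)²/(2·100000) = 9/125000 m
Superposition: y = Σ y_i = -11673/7812500 m ≈ -0.001494 m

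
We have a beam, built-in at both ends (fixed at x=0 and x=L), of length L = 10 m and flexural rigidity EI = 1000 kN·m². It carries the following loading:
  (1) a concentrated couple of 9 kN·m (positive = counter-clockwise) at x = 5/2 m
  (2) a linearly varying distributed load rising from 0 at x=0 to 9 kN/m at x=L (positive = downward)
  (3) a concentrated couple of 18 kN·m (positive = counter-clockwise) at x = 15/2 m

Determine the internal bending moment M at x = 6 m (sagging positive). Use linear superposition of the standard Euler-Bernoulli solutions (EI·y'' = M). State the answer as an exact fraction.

Load 1 — applied couple M₀=9 kN·m at a=5/2 m (b=L-a=15/2):
  M_1 = R_Ax - M_A - M₀  [x>a] with R_A=81/80, M_A=-27/16 = (81/80)·6 - (-27/16) - 9 = -99/80 kN·m
Load 2 — triangular load w₀=9 kN/m (0→w₀ over full span):
  M_2 = 3w₀Lx/20 - w₀L²/30 - w₀x³/(6L) = 3·9·10·6/20 - 9·10²/30 - 9·6³/(6·10) = 93/5 kN·m
Load 3 — applied couple M₀=18 kN·m at a=15/2 m (b=L-a=5/2):
  M_3 = R_Ax - M_A  [x≤a] with R_A=81/40, M_A=45/8 = (81/40)·6 - (45/8) = 261/40 kN·m
Superposition: M = Σ M_i = 1911/80 kN·m ≈ 23.887500 kN·m

M(6) = 1911/80 kN·m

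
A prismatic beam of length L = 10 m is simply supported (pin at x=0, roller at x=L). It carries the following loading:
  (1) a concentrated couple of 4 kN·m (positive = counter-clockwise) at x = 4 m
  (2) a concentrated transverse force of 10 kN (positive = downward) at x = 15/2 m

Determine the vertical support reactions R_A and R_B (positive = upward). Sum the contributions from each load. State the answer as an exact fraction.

Load 1 — applied couple M₀=4 kN·m at a=4 m (b=L-a=6):
  R_A = M₀/L = 4/10 = 2/5 kN
  R_B = -M₀/L = -4/10 = -2/5 kN
Load 2 — point force P=10 kN at a=15/2 m (b=L-a=5/2):
  R_A = Pb/L = 10·(5/2)/10 = 5/2 kN
  R_B = Pa/L = 10·(15/2)/10 = 15/2 kN
Superposition: R_A = 29/10 kN, R_B = 71/10 kN

R_A = 29/10 kN, R_B = 71/10 kN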